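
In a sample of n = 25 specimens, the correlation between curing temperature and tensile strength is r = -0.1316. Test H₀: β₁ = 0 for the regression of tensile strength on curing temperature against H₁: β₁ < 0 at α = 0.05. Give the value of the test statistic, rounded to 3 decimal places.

t = -0.637

t = r·√(n − 2)/√(1 − r²) = -0.1316·√23/√0.982681 = -0.637.
df = n − 2 = 23.
One-sided p ≈ 0.2653, which is ≥ 0.05, so fail to reject H₀.
The data do not give significant evidence of a linear association between curing temperature and tensile strength.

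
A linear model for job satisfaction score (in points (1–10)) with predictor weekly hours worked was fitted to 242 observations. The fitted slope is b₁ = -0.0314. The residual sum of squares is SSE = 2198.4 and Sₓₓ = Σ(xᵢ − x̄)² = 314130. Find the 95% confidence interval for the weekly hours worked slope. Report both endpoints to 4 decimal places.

(-0.0420, -0.0208)

MSE = SSE/(n − 2) = 2198.4/240 = 9.16.
SE(b₁) = √(MSE/Sₓₓ) = √(9.16/314130) = 0.00539999.
df = n − 2 = 240.
t* = t_{0.025, 240} = 1.969898.
Margin = t* × SE = 1.969898 × 0.00539999 = 0.010637.
CI: -0.0314 ± 0.010637 → (-0.0420, -0.0208).
With 95% confidence, each one-unit increase in weekly hours worked is associated with a change of between -0.0420 and -0.0208 points (1–10) in job satisfaction score.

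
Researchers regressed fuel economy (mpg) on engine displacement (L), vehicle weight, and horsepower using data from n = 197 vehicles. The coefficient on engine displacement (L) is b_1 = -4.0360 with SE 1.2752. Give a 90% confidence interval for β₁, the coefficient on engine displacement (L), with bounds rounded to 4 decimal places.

df = n − k − 1 = 197 − 3 − 1 = 193.
t* = t_{0.05, 193} = 1.652787.
Margin = t* × SE = 1.652787 × 1.2752 = 2.107634.
CI: -4.0360 ± 2.107634 → (-6.1436, -1.9284).
With 90% confidence, each one-unit increase in engine displacement (L) is associated with a change of between -6.1436 and -1.9284 mpg in fuel economy, holding the other predictors fixed.

(-6.1436, -1.9284)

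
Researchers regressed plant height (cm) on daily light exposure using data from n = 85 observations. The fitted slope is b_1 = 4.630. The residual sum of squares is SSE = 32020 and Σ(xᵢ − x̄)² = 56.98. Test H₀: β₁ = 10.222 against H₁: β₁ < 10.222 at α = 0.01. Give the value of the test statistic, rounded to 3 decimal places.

t = -2.149

MSE = SSE/(n − 2) = 32020/83 = 385.783.
SE(b_1) = √(MSE/Sₓₓ) = √(385.783/56.98) = 2.60202.
t = (4.630 − 10.222) / 2.60202 = -2.149.
df = n − 2 = 83.
One-sided p ≈ 0.0173, which is ≥ 0.01, so fail to reject H₀.
The data do not give significant evidence that the true slope on daily light exposure is below 10.222 cm per unit.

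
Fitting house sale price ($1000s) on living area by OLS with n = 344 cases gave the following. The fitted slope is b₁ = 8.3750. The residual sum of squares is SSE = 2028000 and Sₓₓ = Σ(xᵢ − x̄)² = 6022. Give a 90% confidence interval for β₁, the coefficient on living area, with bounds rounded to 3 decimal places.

(6.738, 10.012)

MSE = SSE/(n − 2) = 2028000/342 = 5929.82.
SE(b₁) = √(MSE/Sₓₓ) = √(5929.82/6022) = 0.992317.
df = n − 2 = 342.
t* = t_{0.05, 342} = 1.649321.
Margin = t* × SE = 1.649321 × 0.992317 = 1.63665.
CI: 8.3750 ± 1.63665 → (6.738, 10.012).
With 90% confidence, each one-unit increase in living area is associated with a change of between 6.738 and 10.012 $1000s in house sale price.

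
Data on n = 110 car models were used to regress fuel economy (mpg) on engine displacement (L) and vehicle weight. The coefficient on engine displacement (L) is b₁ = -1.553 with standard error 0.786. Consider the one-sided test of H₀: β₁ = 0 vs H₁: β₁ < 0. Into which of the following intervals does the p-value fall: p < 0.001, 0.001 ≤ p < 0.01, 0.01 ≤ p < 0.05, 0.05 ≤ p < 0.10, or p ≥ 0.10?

0.01 ≤ p < 0.05

t = -1.553 / 0.786 = -1.976.
df = n − k − 1 = 110 − 2 − 1 = 107.
One-sided p = P(T_{107} < t) ≈ 0.0254.
So 0.01 ≤ p < 0.05.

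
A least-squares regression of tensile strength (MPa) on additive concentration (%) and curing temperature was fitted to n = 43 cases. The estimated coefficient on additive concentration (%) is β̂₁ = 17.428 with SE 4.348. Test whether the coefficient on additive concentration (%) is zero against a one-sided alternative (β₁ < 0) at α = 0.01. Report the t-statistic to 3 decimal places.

t = 4.008

H₀: β₁ = 0 vs H₁: β₁ < 0.
t = (β̂₁ − β₁⁰)/SE = 17.428 / 4.348 = 4.008.
df = n − k − 1 = 43 − 2 − 1 = 40.
One-sided p ≈ 0.9999, which is ≥ 0.01, so fail to reject H₀.
The data do not give significant evidence that the true slope on additive concentration (%) is negative, holding the other predictors fixed.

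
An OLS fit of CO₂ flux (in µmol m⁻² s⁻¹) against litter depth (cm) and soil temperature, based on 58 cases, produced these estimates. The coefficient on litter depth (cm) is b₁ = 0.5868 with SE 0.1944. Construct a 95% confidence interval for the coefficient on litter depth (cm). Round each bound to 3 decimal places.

(0.197, 0.976)

df = n − k − 1 = 58 − 2 − 1 = 55.
t* = t_{0.025, 55} = 2.004045.
Margin = t* × SE = 2.004045 × 0.1944 = 0.38959.
CI: 0.5868 ± 0.38959 → (0.197, 0.976).
With 95% confidence, each one-unit increase in litter depth (cm) is associated with a change of between 0.197 and 0.976 µmol m⁻² s⁻¹ in CO₂ flux, holding the other predictors fixed.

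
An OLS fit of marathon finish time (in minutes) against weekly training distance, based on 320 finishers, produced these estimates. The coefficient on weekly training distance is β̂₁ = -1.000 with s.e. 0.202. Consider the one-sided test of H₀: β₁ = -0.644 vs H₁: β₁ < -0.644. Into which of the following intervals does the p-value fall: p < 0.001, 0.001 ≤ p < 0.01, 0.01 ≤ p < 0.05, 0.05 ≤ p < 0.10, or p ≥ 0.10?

t = (-1.000 − (-0.644)) / 0.202 = -1.762.
df = n − 2 = 320 − 2 = 318.
One-sided p = P(T_{318} < t) ≈ 0.0395.
So 0.01 ≤ p < 0.05.

0.01 ≤ p < 0.05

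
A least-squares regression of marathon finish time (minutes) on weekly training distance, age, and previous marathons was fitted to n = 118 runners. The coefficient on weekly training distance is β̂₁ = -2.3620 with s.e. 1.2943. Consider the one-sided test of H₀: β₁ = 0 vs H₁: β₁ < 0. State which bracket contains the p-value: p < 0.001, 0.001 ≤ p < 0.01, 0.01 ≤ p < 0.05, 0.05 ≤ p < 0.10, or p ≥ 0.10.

0.01 ≤ p < 0.05

t = -2.3620 / 1.2943 = -1.825.
df = n − k − 1 = 118 − 3 − 1 = 114.
One-sided p = P(T_{114} < t) ≈ 0.0353.
So 0.01 ≤ p < 0.05.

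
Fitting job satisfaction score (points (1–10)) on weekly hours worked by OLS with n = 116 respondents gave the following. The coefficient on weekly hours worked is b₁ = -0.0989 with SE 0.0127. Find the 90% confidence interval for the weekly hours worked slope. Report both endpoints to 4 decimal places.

(-0.1200, -0.0778)

df = n − 2 = 116 − 2 = 114.
t* = t_{0.05, 114} = 1.65833.
Margin = t* × SE = 1.65833 × 0.0127 = 0.021061.
CI: -0.0989 ± 0.021061 → (-0.1200, -0.0778).
With 90% confidence, each one-unit increase in weekly hours worked is associated with a change of between -0.1200 and -0.0778 points (1–10) in job satisfaction score.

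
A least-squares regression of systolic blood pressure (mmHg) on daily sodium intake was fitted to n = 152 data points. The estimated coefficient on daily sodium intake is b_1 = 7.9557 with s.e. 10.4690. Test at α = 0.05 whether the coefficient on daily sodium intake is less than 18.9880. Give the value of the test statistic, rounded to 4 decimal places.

t = -1.0538

H₀: β₁ = 18.9880 vs H₁: β₁ < 18.9880.
t = (b_1 − β₁⁰)/SE = (7.9557 − 18.9880) / 10.4690 = -1.0538.
df = n − 2 = 152 − 2 = 150.
One-sided p ≈ 0.1468, which is ≥ 0.05, so fail to reject H₀.
The data do not give significant evidence that the true slope on daily sodium intake is below 18.9880 mmHg per unit.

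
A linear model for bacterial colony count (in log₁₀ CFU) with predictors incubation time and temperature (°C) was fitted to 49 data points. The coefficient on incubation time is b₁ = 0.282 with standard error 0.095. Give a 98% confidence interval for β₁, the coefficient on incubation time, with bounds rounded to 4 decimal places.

(0.0530, 0.5110)

df = n − k − 1 = 49 − 2 − 1 = 46.
t* = t_{0.01, 46} = 2.410188.
Margin = t* × SE = 2.410188 × 0.095 = 0.228968.
CI: 0.282 ± 0.228968 → (0.0530, 0.5110).
With 98% confidence, each one-unit increase in incubation time is associated with a change of between 0.0530 and 0.5110 log₁₀ CFU in bacterial colony count, holding the other predictors fixed.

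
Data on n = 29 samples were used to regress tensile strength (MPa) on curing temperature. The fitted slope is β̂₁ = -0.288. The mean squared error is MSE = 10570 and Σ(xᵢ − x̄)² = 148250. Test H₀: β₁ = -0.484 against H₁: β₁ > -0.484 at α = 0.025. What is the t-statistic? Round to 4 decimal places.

t = 0.7340

SE(β̂₁) = √(MSE/Sₓₓ) = √(10570/148250) = 0.267018.
t = (-0.288 − (-0.484)) / 0.267018 = 0.7340.
df = n − 2 = 27.
One-sided p ≈ 0.2346, which is ≥ 0.025, so fail to reject H₀.
The data do not give significant evidence that the true slope on curing temperature exceeds -0.484 MPa per unit.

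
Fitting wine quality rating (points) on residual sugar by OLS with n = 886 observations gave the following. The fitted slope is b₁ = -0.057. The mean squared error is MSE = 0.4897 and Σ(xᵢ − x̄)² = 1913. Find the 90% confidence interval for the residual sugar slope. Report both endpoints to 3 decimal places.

(-0.083, -0.031)

SE(b₁) = √(MSE/Sₓₓ) = √(0.4897/1913) = 0.0159995.
df = n − 2 = 884.
t* = t_{0.05, 884} = 1.646579.
Margin = t* × SE = 1.646579 × 0.0159995 = 0.02634.
CI: -0.057 ± 0.02634 → (-0.083, -0.031).
With 90% confidence, each one-unit increase in residual sugar is associated with a change of between -0.083 and -0.031 points in wine quality rating.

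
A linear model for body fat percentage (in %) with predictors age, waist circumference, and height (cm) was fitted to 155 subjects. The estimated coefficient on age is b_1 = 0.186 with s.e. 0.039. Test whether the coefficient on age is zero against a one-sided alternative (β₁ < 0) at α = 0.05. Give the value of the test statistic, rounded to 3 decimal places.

t = 4.769

H₀: β₁ = 0 vs H₁: β₁ < 0.
t = (b_1 − β₁⁰)/SE = 0.186 / 0.039 = 4.769.
df = n − k − 1 = 155 − 3 − 1 = 151.
One-sided p ≈ 1.0000, which is ≥ 0.05, so fail to reject H₀.
The data do not give significant evidence that the true slope on age is negative, holding the other predictors fixed.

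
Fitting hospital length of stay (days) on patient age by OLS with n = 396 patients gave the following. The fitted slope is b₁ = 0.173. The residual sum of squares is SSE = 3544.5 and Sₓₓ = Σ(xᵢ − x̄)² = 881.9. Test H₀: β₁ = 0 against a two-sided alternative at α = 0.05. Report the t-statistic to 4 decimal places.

t = 1.7129

MSE = SSE/(n − 2) = 3544.5/394 = 8.99619.
SE(b₁) = √(MSE/Sₓₓ) = √(8.99619/881.9) = 0.101.
t = 0.173 / 0.101 = 1.7129.
df = n − 2 = 394.
Two-sided p ≈ 0.0875, which is ≥ 0.05, so fail to reject H₀.
The data do not give significant evidence of an association between patient age and hospital length of stay.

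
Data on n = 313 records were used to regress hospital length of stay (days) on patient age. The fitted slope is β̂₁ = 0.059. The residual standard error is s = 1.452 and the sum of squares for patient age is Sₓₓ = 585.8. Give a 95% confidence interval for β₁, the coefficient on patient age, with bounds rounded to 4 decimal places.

(-0.0590, 0.1770)

SE(β̂₁) = s/√Sₓₓ = 1.452/√585.8 = 0.0599918.
df = n − 2 = 311.
t* = t_{0.025, 311} = 1.967621.
Margin = t* × SE = 1.967621 × 0.0599918 = 0.118041.
CI: 0.059 ± 0.118041 → (-0.0590, 0.1770).
With 95% confidence, each one-unit increase in patient age is associated with a change of between -0.0590 and 0.1770 days in hospital length of stay.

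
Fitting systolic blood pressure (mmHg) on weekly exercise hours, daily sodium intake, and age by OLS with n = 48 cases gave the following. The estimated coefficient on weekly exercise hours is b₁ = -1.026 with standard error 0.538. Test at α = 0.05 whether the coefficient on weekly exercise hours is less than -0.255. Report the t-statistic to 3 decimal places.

t = -1.433

H₀: β₁ = -0.255 vs H₁: β₁ < -0.255.
t = (b₁ − β₁⁰)/SE = (-1.026 − (-0.255)) / 0.538 = -1.433.
df = n − k − 1 = 48 − 3 − 1 = 44.
One-sided p ≈ 0.0795, which is ≥ 0.05, so fail to reject H₀.
The data do not give significant evidence that the true slope on weekly exercise hours is below -0.255 mmHg per unit, holding the other predictors fixed.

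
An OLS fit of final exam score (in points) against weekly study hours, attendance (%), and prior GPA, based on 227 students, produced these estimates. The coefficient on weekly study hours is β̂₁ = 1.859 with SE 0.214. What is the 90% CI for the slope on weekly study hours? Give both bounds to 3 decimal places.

df = n − k − 1 = 227 − 3 − 1 = 223.
t* = t_{0.05, 223} = 1.651715.
Margin = t* × SE = 1.651715 × 0.214 = 0.35347.
CI: 1.859 ± 0.35347 → (1.506, 2.212).
With 90% confidence, each one-unit increase in weekly study hours is associated with a change of between 1.506 and 2.212 points in final exam score, holding the other predictors fixed.

(1.506, 2.212)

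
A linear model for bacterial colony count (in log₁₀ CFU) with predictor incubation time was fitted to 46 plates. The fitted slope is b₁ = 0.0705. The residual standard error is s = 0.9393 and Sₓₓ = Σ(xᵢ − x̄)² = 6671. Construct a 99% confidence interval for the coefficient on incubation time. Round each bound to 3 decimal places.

(0.040, 0.101)

SE(b₁) = s/√Sₓₓ = 0.9393/√6671 = 0.0115003.
df = n − 2 = 44.
t* = t_{0.005, 44} = 2.692278.
Margin = t* × SE = 2.692278 × 0.0115003 = 0.03096.
CI: 0.0705 ± 0.03096 → (0.040, 0.101).
With 99% confidence, each one-unit increase in incubation time is associated with a change of between 0.040 and 0.101 log₁₀ CFU in bacterial colony count.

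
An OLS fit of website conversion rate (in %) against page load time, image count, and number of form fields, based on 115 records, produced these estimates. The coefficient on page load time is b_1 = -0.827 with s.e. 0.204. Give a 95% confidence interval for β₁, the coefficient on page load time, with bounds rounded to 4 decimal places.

(-1.2312, -0.4228)

df = n − k − 1 = 115 − 3 − 1 = 111.
t* = t_{0.025, 111} = 1.981567.
Margin = t* × SE = 1.981567 × 0.204 = 0.404240.
CI: -0.827 ± 0.404240 → (-1.2312, -0.4228).
With 95% confidence, each one-unit increase in page load time is associated with a change of between -1.2312 and -0.4228 % in website conversion rate, holding the other predictors fixed.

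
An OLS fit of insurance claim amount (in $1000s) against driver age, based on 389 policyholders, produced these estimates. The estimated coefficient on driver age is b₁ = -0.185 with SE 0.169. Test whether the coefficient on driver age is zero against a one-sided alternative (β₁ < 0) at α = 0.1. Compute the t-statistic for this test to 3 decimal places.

H₀: β₁ = 0 vs H₁: β₁ < 0.
t = (b₁ − β₁⁰)/SE = -0.185 / 0.169 = -1.095.
df = n − 2 = 389 − 2 = 387.
One-sided p ≈ 0.1372, which is ≥ 0.1, so fail to reject H₀.
The data do not give significant evidence that the true slope on driver age is negative.

t = -1.095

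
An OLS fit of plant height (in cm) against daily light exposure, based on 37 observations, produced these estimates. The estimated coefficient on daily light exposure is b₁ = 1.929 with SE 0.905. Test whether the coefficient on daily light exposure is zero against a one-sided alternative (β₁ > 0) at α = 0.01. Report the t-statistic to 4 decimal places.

H₀: β₁ = 0 vs H₁: β₁ > 0.
t = (b₁ − β₁⁰)/SE = 1.929 / 0.905 = 2.1315.
df = n − 2 = 37 − 2 = 35.
One-sided p ≈ 0.0201, which is ≥ 0.01, so fail to reject H₀.
The data do not give significant evidence that the true slope on daily light exposure is positive.

t = 2.1315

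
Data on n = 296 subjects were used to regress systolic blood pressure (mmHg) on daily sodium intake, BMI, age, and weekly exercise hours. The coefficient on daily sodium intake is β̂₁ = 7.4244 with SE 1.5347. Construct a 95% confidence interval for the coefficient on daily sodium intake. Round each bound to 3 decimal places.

(4.404, 10.445)

df = n − k − 1 = 296 − 4 − 1 = 291.
t* = t_{0.025, 291} = 1.96815.
Margin = t* × SE = 1.96815 × 1.5347 = 3.02052.
CI: 7.4244 ± 3.02052 → (4.404, 10.445).
With 95% confidence, each one-unit increase in daily sodium intake is associated with a change of between 4.404 and 10.445 mmHg in systolic blood pressure, holding the other predictors fixed.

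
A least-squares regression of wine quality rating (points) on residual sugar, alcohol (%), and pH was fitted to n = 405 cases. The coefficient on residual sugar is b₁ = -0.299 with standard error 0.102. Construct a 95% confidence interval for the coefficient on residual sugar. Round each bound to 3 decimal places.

df = n − k − 1 = 405 − 3 − 1 = 401.
t* = t_{0.025, 401} = 1.965897.
Margin = t* × SE = 1.965897 × 0.102 = 0.20052.
CI: -0.299 ± 0.20052 → (-0.500, -0.098).
With 95% confidence, each one-unit increase in residual sugar is associated with a change of between -0.500 and -0.098 points in wine quality rating, holding the other predictors fixed.

(-0.500, -0.098)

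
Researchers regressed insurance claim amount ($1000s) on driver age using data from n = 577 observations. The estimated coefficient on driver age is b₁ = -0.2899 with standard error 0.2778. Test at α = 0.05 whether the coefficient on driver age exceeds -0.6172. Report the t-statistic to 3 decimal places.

H₀: β₁ = -0.6172 vs H₁: β₁ > -0.6172.
t = (b₁ − β₁⁰)/SE = (-0.2899 − (-0.6172)) / 0.2778 = 1.178.
df = n − 2 = 577 − 2 = 575.
One-sided p ≈ 0.1196, which is ≥ 0.05, so fail to reject H₀.
The data do not give significant evidence that the true slope on driver age exceeds -0.6172 $1000s per unit.

t = 1.178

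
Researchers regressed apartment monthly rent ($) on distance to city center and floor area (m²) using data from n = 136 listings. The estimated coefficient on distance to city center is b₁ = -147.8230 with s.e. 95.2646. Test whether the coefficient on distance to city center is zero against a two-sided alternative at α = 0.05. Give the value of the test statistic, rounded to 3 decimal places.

t = -1.552

H₀: β₁ = 0 vs H₁: β₁ ≠ 0.
t = (b₁ − β₁⁰)/SE = -147.8230 / 95.2646 = -1.552.
df = n − k − 1 = 136 − 2 − 1 = 133.
Two-sided p ≈ 0.1231, which is ≥ 0.05, so fail to reject H₀.
The data do not give significant evidence of an association between distance to city center and apartment monthly rent, after adjusting for the other predictors.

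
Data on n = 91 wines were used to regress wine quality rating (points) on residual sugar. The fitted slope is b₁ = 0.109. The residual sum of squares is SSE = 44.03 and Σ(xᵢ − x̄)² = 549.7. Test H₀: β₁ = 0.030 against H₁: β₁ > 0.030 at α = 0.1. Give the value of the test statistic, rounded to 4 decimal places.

MSE = SSE/(n − 2) = 44.03/89 = 0.494719.
SE(b₁) = √(MSE/Sₓₓ) = √(0.494719/549.7) = 0.0299997.
t = (0.109 − 0.030) / 0.0299997 = 2.6334.
df = n − 2 = 89.
One-sided p ≈ 0.0050, which is < 0.1, so reject H₀.
There is evidence that the true slope on residual sugar exceeds 0.030 points per unit.

t = 2.6334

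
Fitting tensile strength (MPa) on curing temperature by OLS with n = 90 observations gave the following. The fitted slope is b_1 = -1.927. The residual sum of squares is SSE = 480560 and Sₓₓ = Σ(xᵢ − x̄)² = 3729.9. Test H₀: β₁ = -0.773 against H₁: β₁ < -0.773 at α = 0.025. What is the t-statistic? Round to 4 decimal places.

t = -0.9537

MSE = SSE/(n − 2) = 480560/88 = 5460.91.
SE(b_1) = √(MSE/Sₓₓ) = √(5460.91/3729.9) = 1.21.
t = (-1.927 − (-0.773)) / 1.21 = -0.9537.
df = n − 2 = 88.
One-sided p ≈ 0.1714, which is ≥ 0.025, so fail to reject H₀.
The data do not give significant evidence that the true slope on curing temperature is below -0.773 MPa per unit.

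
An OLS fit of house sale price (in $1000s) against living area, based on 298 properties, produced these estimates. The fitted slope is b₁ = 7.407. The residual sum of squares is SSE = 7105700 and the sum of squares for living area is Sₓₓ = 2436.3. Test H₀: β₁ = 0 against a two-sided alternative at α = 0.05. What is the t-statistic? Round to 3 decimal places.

t = 2.360

MSE = SSE/(n − 2) = 7105700/296 = 24005.7.
SE(b₁) = √(MSE/Sₓₓ) = √(24005.7/2436.3) = 3.13901.
t = 7.407 / 3.13901 = 2.360.
df = n − 2 = 296.
Two-sided p ≈ 0.0189, which is < 0.05, so reject H₀.
There is evidence that living area is associated with house sale price.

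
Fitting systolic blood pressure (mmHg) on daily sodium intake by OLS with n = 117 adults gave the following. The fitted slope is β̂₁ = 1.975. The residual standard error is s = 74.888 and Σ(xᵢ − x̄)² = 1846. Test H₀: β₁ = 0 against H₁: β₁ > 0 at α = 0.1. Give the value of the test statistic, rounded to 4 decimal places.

t = 1.1331

SE(β̂₁) = s/√Sₓₓ = 74.888/√1846 = 1.743.
t = 1.975 / 1.743 = 1.1331.
df = n − 2 = 115.
One-sided p ≈ 0.1298, which is ≥ 0.1, so fail to reject H₀.
The data do not give significant evidence that the true slope on daily sodium intake is positive.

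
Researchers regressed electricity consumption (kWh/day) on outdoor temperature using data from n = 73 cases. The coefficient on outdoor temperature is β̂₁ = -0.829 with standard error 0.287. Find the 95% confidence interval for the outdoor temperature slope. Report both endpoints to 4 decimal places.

(-1.4013, -0.2567)

df = n − 2 = 73 − 2 = 71.
t* = t_{0.025, 71} = 1.993943.
Margin = t* × SE = 1.993943 × 0.287 = 0.572262.
CI: -0.829 ± 0.572262 → (-1.4013, -0.2567).
With 95% confidence, each one-unit increase in outdoor temperature is associated with a change of between -1.4013 and -0.2567 kWh/day in electricity consumption.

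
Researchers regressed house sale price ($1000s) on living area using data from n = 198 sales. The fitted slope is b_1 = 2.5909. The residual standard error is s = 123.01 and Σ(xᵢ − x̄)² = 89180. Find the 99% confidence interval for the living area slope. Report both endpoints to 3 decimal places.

SE(b_1) = s/√Sₓₓ = 123.01/√89180 = 0.411914.
df = n − 2 = 196.
t* = t_{0.005, 196} = 2.601145.
Margin = t* × SE = 2.601145 × 0.411914 = 1.07145.
CI: 2.5909 ± 1.07145 → (1.519, 3.662).
With 99% confidence, each one-unit increase in living area is associated with a change of between 1.519 and 3.662 $1000s in house sale price.

(1.519, 3.662)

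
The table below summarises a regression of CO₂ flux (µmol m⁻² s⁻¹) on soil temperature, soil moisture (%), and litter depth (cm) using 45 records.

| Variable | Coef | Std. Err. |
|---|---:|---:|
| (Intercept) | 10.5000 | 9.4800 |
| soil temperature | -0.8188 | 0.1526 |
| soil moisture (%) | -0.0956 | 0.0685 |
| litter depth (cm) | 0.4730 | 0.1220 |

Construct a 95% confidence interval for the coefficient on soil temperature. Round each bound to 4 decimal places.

(-1.1270, -0.5106)

Read off: b = -0.8188, SE = 0.1526 for soil temperature.
df = n − k − 1 = 45 − 3 − 1 = 41.
t* = t_{0.025, 41} = 2.019541.
Margin = t* × SE = 2.019541 × 0.1526 = 0.308182.
CI: -0.8188 ± 0.308182 → (-1.1270, -0.5106).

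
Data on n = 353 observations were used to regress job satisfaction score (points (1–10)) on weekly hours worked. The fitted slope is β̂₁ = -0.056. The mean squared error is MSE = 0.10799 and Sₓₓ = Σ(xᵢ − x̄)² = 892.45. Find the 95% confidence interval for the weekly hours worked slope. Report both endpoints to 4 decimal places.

SE(β̂₁) = √(MSE/Sₓₓ) = √(0.10799/892.45) = 0.0110002.
df = n − 2 = 351.
t* = t_{0.025, 351} = 1.966746.
Margin = t* × SE = 1.966746 × 0.0110002 = 0.021635.
CI: -0.056 ± 0.021635 → (-0.0776, -0.0344).
With 95% confidence, each one-unit increase in weekly hours worked is associated with a change of between -0.0776 and -0.0344 points (1–10) in job satisfaction score.

(-0.0776, -0.0344)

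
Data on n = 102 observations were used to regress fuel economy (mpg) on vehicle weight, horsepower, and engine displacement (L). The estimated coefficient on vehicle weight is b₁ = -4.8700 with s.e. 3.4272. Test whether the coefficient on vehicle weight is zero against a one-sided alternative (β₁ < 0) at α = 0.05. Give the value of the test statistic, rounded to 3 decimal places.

H₀: β₁ = 0 vs H₁: β₁ < 0.
t = (b₁ − β₁⁰)/SE = -4.8700 / 3.4272 = -1.421.
df = n − k − 1 = 102 − 3 − 1 = 98.
One-sided p ≈ 0.0792, which is ≥ 0.05, so fail to reject H₀.
The data do not give significant evidence that the true slope on vehicle weight is negative, holding the other predictors fixed.

t = -1.421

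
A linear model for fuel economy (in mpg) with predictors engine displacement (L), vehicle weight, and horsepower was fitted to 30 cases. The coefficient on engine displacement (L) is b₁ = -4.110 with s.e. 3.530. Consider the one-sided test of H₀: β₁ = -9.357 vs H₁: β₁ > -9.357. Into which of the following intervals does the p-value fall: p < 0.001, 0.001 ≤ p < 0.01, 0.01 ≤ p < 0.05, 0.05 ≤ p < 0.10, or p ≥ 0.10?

t = (-4.110 − (-9.357)) / 3.530 = 1.486.
df = n − k − 1 = 30 − 3 − 1 = 26.
One-sided p = P(T_{26} > t) ≈ 0.0746.
So 0.05 ≤ p < 0.10.

0.05 ≤ p < 0.10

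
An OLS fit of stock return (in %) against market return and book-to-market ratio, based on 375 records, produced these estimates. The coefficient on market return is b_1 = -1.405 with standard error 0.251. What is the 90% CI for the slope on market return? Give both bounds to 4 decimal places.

(-1.8189, -0.9911)

df = n − k − 1 = 375 − 2 − 1 = 372.
t* = t_{0.05, 372} = 1.64896.
Margin = t* × SE = 1.64896 × 0.251 = 0.413889.
CI: -1.405 ± 0.413889 → (-1.8189, -0.9911).
With 90% confidence, each one-unit increase in market return is associated with a change of between -1.8189 and -0.9911 % in stock return, holding the other predictors fixed.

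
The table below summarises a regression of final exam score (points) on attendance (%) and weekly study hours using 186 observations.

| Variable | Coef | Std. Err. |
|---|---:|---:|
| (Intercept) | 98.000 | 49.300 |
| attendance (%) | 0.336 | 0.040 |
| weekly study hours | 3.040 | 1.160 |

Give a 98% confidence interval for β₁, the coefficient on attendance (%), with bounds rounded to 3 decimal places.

(0.242, 0.430)

Read off: b = 0.336, SE = 0.040 for attendance (%).
df = n − k − 1 = 186 − 2 − 1 = 183.
t* = t_{0.01, 183} = 2.346897.
Margin = t* × SE = 2.346897 × 0.040 = 0.09388.
CI: 0.336 ± 0.09388 → (0.242, 0.430).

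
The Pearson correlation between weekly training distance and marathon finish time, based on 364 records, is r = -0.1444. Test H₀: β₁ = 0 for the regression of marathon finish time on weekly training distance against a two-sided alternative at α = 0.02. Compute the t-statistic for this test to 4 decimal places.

t = -2.7765

t = r·√(n − 2)/√(1 − r²) = -0.1444·√362/√0.979149 = -2.7765.
df = n − 2 = 362.
Two-sided p ≈ 0.0058, which is < 0.02, so reject H₀.
There is evidence of a linear association between weekly training distance and marathon finish time.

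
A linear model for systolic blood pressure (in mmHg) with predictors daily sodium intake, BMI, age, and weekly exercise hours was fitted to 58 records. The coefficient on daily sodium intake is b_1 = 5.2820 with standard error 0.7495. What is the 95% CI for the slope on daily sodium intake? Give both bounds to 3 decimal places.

df = n − k − 1 = 58 − 4 − 1 = 53.
t* = t_{0.025, 53} = 2.005746.
Margin = t* × SE = 2.005746 × 0.7495 = 1.50331.
CI: 5.2820 ± 1.50331 → (3.779, 6.785).
With 95% confidence, each one-unit increase in daily sodium intake is associated with a change of between 3.779 and 6.785 mmHg in systolic blood pressure, holding the other predictors fixed.

(3.779, 6.785)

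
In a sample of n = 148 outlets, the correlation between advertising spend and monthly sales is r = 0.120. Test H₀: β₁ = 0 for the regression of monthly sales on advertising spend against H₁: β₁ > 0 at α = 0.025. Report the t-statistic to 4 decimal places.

t = r·√(n − 2)/√(1 − r²) = 0.120·√146/√0.9856 = 1.4605.
df = n − 2 = 146.
One-sided p ≈ 0.0731, which is ≥ 0.025, so fail to reject H₀.
The data do not give significant evidence of a linear association between advertising spend and monthly sales.

t = 1.4605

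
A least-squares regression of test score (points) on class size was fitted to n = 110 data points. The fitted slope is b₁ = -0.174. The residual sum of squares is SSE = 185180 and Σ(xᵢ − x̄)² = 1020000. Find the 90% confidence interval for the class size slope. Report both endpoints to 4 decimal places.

MSE = SSE/(n − 2) = 185180/108 = 1714.63.
SE(b₁) = √(MSE/Sₓₓ) = √(1714.63/1020000) = 0.0410001.
df = n − 2 = 108.
t* = t_{0.05, 108} = 1.659085.
Margin = t* × SE = 1.659085 × 0.0410001 = 0.068023.
CI: -0.174 ± 0.068023 → (-0.2420, -0.1060).
With 90% confidence, each one-unit increase in class size is associated with a change of between -0.2420 and -0.1060 points in test score.

(-0.2420, -0.1060)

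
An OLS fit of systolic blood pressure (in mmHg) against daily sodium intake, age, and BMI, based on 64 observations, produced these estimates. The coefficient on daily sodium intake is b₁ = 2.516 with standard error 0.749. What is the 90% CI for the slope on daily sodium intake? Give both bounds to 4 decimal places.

df = n − k − 1 = 64 − 3 − 1 = 60.
t* = t_{0.05, 60} = 1.670649.
Margin = t* × SE = 1.670649 × 0.749 = 1.251316.
CI: 2.516 ± 1.251316 → (1.2647, 3.7673).
With 90% confidence, each one-unit increase in daily sodium intake is associated with a change of between 1.2647 and 3.7673 mmHg in systolic blood pressure, holding the other predictors fixed.

(1.2647, 3.7673)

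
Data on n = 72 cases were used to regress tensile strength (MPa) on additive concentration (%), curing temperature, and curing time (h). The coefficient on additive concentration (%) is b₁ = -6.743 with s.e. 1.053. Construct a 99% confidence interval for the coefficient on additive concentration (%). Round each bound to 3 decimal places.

df = n − k − 1 = 72 − 3 − 1 = 68.
t* = t_{0.005, 68} = 2.650081.
Margin = t* × SE = 2.650081 × 1.053 = 2.79054.
CI: -6.743 ± 2.79054 → (-9.534, -3.952).
With 99% confidence, each one-unit increase in additive concentration (%) is associated with a change of between -9.534 and -3.952 MPa in tensile strength, holding the other predictors fixed.

(-9.534, -3.952)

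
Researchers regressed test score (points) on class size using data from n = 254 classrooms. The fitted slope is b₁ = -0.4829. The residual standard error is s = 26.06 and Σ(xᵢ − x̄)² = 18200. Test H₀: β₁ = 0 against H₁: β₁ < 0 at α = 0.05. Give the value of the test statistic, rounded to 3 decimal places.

t = -2.500

SE(b₁) = s/√Sₓₓ = 26.06/√18200 = 0.19317.
t = -0.4829 / 0.19317 = -2.500.
df = n − 2 = 252.
One-sided p ≈ 0.0065, which is < 0.05, so reject H₀.
There is evidence that the true slope on class size is negative.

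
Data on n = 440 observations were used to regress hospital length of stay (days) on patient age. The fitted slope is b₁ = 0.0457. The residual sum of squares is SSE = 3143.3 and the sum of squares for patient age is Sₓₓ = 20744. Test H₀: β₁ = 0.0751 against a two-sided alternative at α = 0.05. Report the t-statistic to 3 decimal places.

t = -1.581

MSE = SSE/(n − 2) = 3143.3/438 = 7.17648.
SE(b₁) = √(MSE/Sₓₓ) = √(7.17648/20744) = 0.0185999.
t = (0.0457 − 0.0751) / 0.0185999 = -1.581.
df = n − 2 = 438.
Two-sided p ≈ 0.1147, which is ≥ 0.05, so fail to reject H₀.
The data are consistent with a true slope of 0.0751 days per unit of patient age.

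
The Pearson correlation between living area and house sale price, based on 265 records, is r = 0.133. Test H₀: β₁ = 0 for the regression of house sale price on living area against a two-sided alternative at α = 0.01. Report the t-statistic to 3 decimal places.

t = 2.176

t = r·√(n − 2)/√(1 − r²) = 0.133·√263/√0.982311 = 2.176.
df = n − 2 = 263.
Two-sided p ≈ 0.0304, which is ≥ 0.01, so fail to reject H₀.
The data do not give significant evidence of a linear association between living area and house sale price.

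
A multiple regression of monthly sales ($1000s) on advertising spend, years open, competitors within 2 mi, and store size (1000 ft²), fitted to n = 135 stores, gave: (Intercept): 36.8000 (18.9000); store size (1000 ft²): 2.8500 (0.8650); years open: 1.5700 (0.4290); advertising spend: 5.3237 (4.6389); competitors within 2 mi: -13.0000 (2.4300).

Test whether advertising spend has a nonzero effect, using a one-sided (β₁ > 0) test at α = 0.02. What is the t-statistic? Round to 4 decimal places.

t = 1.1476

Read off: b = 5.3237, SE = 4.6389 for advertising spend.
H₀: β₁ = 0 vs H₁: β₁ > 0.
t = 5.3237 / 4.6389 = 1.1476.
df = n − k − 1 = 135 − 4 − 1 = 130.
One-sided p ≈ 0.1266, which is ≥ 0.02, so fail to reject H₀.
The data do not give significant evidence that the true slope on advertising spend is positive, holding the other predictors fixed.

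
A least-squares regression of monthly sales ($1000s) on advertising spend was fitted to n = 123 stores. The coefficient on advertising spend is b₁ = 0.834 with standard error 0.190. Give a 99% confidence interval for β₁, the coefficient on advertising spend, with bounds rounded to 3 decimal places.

(0.337, 1.331)

df = n − 2 = 123 − 2 = 121.
t* = t_{0.005, 121} = 2.617072.
Margin = t* × SE = 2.617072 × 0.190 = 0.49724.
CI: 0.834 ± 0.49724 → (0.337, 1.331).
With 99% confidence, each one-unit increase in advertising spend is associated with a change of between 0.337 and 1.331 $1000s in monthly sales.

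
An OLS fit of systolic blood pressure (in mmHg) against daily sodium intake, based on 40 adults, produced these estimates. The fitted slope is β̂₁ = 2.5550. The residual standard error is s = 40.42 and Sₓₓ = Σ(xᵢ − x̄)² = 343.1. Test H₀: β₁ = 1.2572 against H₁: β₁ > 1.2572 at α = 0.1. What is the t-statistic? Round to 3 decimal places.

SE(β̂₁) = s/√Sₓₓ = 40.42/√343.1 = 2.18216.
t = (2.5550 − 1.2572) / 2.18216 = 0.595.
df = n − 2 = 38.
One-sided p ≈ 0.2778, which is ≥ 0.1, so fail to reject H₀.
The data do not give significant evidence that the true slope on daily sodium intake exceeds 1.2572 mmHg per unit.

t = 0.595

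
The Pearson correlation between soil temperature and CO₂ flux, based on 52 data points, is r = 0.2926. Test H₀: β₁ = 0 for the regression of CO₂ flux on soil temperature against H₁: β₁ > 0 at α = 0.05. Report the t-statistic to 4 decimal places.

t = r·√(n − 2)/√(1 − r²) = 0.2926·√50/√0.914385 = 2.1637.
df = n − 2 = 50.
One-sided p ≈ 0.0176, which is < 0.05, so reject H₀.
There is evidence of a linear association between soil temperature and CO₂ flux.

t = 2.1637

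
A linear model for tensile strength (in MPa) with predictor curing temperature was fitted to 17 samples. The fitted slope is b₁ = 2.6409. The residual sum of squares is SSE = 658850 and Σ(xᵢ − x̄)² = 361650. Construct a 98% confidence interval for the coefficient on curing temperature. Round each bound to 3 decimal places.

(1.734, 3.548)

MSE = SSE/(n − 2) = 658850/15 = 43923.3.
SE(b₁) = √(MSE/Sₓₓ) = √(43923.3/361650) = 0.348501.
df = n − 2 = 15.
t* = t_{0.01, 15} = 2.60248.
Margin = t* × SE = 2.60248 × 0.348501 = 0.90697.
CI: 2.6409 ± 0.90697 → (1.734, 3.548).
With 98% confidence, each one-unit increase in curing temperature is associated with a change of between 1.734 and 3.548 MPa in tensile strength.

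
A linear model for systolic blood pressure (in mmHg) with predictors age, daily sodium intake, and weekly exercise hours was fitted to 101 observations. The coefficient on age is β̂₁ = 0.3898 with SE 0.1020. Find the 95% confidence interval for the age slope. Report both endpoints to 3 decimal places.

(0.187, 0.592)

df = n − k − 1 = 101 − 3 − 1 = 97.
t* = t_{0.025, 97} = 1.984723.
Margin = t* × SE = 1.984723 × 0.1020 = 0.20244.
CI: 0.3898 ± 0.20244 → (0.187, 0.592).
With 95% confidence, each one-unit increase in age is associated with a change of between 0.187 and 0.592 mmHg in systolic blood pressure, holding the other predictors fixed.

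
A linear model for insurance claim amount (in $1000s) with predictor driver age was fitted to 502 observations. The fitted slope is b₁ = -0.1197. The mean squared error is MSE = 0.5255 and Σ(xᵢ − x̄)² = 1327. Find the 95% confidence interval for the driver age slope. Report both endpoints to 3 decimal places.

(-0.159, -0.081)

SE(b₁) = √(MSE/Sₓₓ) = √(0.5255/1327) = 0.0198999.
df = n − 2 = 500.
t* = t_{0.025, 500} = 1.96472.
Margin = t* × SE = 1.96472 × 0.0198999 = 0.03910.
CI: -0.1197 ± 0.03910 → (-0.159, -0.081).
With 95% confidence, each one-unit increase in driver age is associated with a change of between -0.159 and -0.081 $1000s in insurance claim amount.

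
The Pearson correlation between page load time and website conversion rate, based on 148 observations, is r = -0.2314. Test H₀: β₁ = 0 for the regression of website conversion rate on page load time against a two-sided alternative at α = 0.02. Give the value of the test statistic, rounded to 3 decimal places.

t = -2.874

t = r·√(n − 2)/√(1 − r²) = -0.2314·√146/√0.946454 = -2.874.
df = n − 2 = 146.
Two-sided p ≈ 0.0047, which is < 0.02, so reject H₀.
There is evidence of a linear association between page load time and website conversion rate.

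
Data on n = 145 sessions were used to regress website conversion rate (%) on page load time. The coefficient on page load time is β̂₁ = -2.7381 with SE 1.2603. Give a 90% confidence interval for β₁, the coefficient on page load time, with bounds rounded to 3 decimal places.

df = n − 2 = 145 − 2 = 143.
t* = t_{0.05, 143} = 1.655579.
Margin = t* × SE = 1.655579 × 1.2603 = 2.08653.
CI: -2.7381 ± 2.08653 → (-4.825, -0.652).
With 90% confidence, each one-unit increase in page load time is associated with a change of between -4.825 and -0.652 % in website conversion rate.

(-4.825, -0.652)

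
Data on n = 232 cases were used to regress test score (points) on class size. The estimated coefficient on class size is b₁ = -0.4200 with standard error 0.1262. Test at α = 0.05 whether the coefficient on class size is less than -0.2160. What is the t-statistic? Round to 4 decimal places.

H₀: β₁ = -0.2160 vs H₁: β₁ < -0.2160.
t = (b₁ − β₁⁰)/SE = (-0.4200 − (-0.2160)) / 0.1262 = -1.6165.
df = n − 2 = 232 − 2 = 230.
One-sided p ≈ 0.0537, which is ≥ 0.05, so fail to reject H₀.
The data do not give significant evidence that the true slope on class size is below -0.2160 points per unit.

t = -1.6165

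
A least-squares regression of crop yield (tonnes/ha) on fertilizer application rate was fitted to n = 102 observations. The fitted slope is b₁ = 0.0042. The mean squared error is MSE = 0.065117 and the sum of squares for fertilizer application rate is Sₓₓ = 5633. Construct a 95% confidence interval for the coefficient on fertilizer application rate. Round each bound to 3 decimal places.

SE(b₁) = √(MSE/Sₓₓ) = √(0.065117/5633) = 0.00339999.
df = n − 2 = 100.
t* = t_{0.025, 100} = 1.983972.
Margin = t* × SE = 1.983972 × 0.00339999 = 0.00675.
CI: 0.0042 ± 0.00675 → (-0.003, 0.011).
With 95% confidence, each one-unit increase in fertilizer application rate is associated with a change of between -0.003 and 0.011 tonnes/ha in crop yield.

(-0.003, 0.011)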